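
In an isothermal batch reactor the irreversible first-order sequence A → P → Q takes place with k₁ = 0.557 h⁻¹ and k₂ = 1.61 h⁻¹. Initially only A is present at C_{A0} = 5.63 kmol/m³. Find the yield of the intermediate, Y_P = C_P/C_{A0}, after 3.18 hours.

The intermediate concentration in a first-order A→B→C sequence is C_P = k₁C_{A0}(e^(−k₁t) − e^(−k₂t))/(k₂−k₁).
e^(−k₁t) = e^(−0.557×3.18) = e^(−1.771) = 0.1701; e^(−k₂t) = e^(−5.120) = 0.005977.
C_P = 0.557×5.63/(1.61−0.557) × (0.1701−0.005977) = 2.978×0.1641 = 0.4888 kmol/m³.
Y_P = C_P/C_{A0} = 0.4888/5.63 = 0.0868.

0.0868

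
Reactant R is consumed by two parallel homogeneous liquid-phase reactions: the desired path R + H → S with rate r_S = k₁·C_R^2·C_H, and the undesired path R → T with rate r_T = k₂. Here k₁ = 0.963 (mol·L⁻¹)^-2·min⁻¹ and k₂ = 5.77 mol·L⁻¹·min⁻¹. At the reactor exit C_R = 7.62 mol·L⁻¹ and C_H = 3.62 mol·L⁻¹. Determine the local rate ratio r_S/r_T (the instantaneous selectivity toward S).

35.1

S_{S/T} = r_S/r_T = (k₁·C_R^2·C_H)/(k₂) = (k₁/k₂)·C_R^2·C_H.
= (0.963×7.620^2×3.620) / (5.77) = 202.4/5.770 = 35.1.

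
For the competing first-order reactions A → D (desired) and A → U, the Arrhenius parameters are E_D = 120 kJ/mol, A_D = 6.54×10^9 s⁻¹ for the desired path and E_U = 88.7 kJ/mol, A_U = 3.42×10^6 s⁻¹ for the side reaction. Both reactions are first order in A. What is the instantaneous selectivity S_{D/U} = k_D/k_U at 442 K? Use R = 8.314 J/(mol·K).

0.382

k_D/k_U = (A_D/A_U)·exp[−(E_D−E_U)/(RT)] = (A_D/A_U)·exp[(E_U−E_D)/(RT)].
(E_U−E_D)/(RT) = (88.7−120)×10³/(8.314×442) = -31300/3675 = -8.517.
k_D/k_U = (6.54×10^9/3.42×10^6)·exp(-8.517) = 1912 × 1.999×10^-4 = 0.382.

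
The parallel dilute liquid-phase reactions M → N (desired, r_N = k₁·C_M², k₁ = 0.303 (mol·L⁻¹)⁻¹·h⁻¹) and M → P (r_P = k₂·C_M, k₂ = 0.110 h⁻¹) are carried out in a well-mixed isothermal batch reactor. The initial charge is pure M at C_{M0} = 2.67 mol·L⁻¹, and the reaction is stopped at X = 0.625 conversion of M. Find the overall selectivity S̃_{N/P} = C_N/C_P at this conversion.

C_M = C_{M0}(1−X) = 1.001 mol·L⁻¹.
Along a PFR/batch, dC_P/dC_M = −r_P/(r_N+r_P) = −k₂/(k₂+k₁·C_M).
Integrating from C_{M0} to C_M: C_P = (0.110/0.303)·ln[(0.110+0.303·2.67)/(0.110+0.303·1.00)] = 0.3630·ln(0.9190/0.4134) = 0.2900 mol·L⁻¹.
Then C_N = (C_{M0}−C_M) − C_P = 1.669 − 0.2900 = 1.379 mol·L⁻¹.
S̃_{N/P} = C_N/C_P = 1.379/0.2900 = 4.75.

4.75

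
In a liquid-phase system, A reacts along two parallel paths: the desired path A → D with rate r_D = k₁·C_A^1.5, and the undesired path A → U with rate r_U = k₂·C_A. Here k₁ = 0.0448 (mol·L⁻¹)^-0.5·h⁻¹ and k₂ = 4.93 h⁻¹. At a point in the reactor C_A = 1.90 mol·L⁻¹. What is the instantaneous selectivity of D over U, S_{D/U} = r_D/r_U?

S_{D/U} = r_D/r_U = (k₁·C_A^1.5)/(k₂·C_A) = (k₁/k₂)·C_A^0.5.
= (0.0448×1.900^1.5) / (4.93×1.900) = 0.1173/9.367 = 0.0125.
Since the desired path is higher order in A, keeping C_A high (PFR or concentrated feed) favours D.

0.0125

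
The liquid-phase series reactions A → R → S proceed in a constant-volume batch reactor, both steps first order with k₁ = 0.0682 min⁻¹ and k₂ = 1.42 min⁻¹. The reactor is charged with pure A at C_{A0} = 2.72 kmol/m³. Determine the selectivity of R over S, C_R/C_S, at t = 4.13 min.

0.183

Solving the coupled first-order balances gives C_R(t) = [k₁/(k₂−k₁)]·C_{A0}·(e^(−k₁t) − e^(−k₂t)).
e^(−k₁t) = e^(−0.0682×4.13) = e^(−0.2817) = 0.7545; e^(−k₂t) = e^(−5.865) = 0.002838.
C_R = 0.0682×2.72/(1.42−0.0682) × (0.7545−0.002838) = 0.1372×0.7517 = 0.1032 kmol/m³.
C_A = C_{A0}e^(−k₁t) = 2.052 kmol/m³, so C_S = C_{A0}−C_A−C_R = 0.5645 kmol/m³; C_R/C_S = 0.183.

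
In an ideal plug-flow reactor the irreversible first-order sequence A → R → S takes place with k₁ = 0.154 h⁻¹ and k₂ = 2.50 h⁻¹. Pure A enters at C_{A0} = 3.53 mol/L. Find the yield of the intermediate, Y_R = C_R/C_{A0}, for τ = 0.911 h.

0.0503

Solving the coupled first-order balances gives C_R(τ) = [k₁/(k₂−k₁)]·C_{A0}·(e^(−k₁τ) − e^(−k₂τ)).
e^(−k₁τ) = e^(−0.154×0.911) = e^(−0.1403) = 0.8691; e^(−k₂τ) = e^(−2.277) = 0.1025.
C_R = 0.154×3.53/(2.50−0.154) × (0.8691−0.1025) = 0.2317×0.7666 = 0.1776 mol/L.
Y_R = C_R/C_{A0} = 0.1776/3.53 = 0.0503.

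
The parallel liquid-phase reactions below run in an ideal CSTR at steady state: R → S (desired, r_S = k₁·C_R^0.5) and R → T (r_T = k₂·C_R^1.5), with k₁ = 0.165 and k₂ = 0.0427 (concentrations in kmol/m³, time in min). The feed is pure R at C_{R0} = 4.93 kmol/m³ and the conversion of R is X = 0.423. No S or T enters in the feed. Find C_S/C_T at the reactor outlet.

Exit C_R = C_{R0}(1−X) = 4.93×0.577 = 2.845 kmol/m³.
In a CSTR the entire volume is at exit conditions, so r_S = 0.165×2.845^0.5 = 0.2783 and r_T = 0.0427×2.845^1.5 = 0.2049.
Overall selectivity = C_S/C_T = r_Sτ/(r_Tτ) = r_S/r_T = 1.36.

1.36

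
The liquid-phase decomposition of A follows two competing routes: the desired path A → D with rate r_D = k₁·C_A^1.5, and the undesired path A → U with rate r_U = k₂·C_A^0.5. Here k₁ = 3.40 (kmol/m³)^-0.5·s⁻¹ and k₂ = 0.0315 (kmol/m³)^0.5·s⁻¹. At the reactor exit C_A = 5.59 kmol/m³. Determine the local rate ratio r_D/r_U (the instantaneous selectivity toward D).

S_{D/U} = r_D/r_U = (k₁·C_A^1.5)/(k₂·C_A^0.5) = (k₁/k₂)·C_A.
= (3.40×5.590^1.5) / (0.0315×5.590^0.5) = 44.94/0.07448 = 603.

603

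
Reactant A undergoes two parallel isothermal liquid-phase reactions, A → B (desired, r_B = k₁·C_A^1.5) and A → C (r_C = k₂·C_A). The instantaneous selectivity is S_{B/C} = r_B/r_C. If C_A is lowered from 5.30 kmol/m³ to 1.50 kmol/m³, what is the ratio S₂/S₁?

S_{B/C} = (k₁/k₂)·C_A^0.5, so S₂/S₁ = (C_{A,2}/C_{A,1})^0.5.
= (1.50/5.30)^0.5 = (0.2830)^0.5 = 0.532.
Selectivity toward B falls as C_A falls — high-concentration operation is favoured.

0.532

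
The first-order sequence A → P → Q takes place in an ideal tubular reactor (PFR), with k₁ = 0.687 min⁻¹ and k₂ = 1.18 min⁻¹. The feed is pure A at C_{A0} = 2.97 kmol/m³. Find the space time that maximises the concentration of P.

For first-order series the maximum of C_P occurs at τ_opt = ln(k₂/k₁)/(k₂−k₁).
= ln(1.18/0.687)/(1.18−0.687) = ln(1.718)/0.4930 = 0.5409/0.4930 = 1.10 min.

1.10 min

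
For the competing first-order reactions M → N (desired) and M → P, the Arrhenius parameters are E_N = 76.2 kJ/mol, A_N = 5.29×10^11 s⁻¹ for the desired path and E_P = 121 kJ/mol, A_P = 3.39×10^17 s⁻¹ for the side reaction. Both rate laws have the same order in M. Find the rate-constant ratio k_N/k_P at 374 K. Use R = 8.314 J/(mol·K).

Since both paths have the same order in M, the concentration cancels and S_{N/P} = k_N/k_P = (A_N/A_P)·exp[(E_P−E_N)/(RT)].
(E_P−E_N)/(RT) = (121−76.2)×10³/(8.314×374) = 44800/3109 = 14.41.
k_N/k_P = (5.29×10^11/3.39×10^17)·exp(14.41) = 1.560×10^-6 × 1.808×10^6 = 2.82.
Since E_N < E_P, lowering the temperature improves selectivity toward N.

2.82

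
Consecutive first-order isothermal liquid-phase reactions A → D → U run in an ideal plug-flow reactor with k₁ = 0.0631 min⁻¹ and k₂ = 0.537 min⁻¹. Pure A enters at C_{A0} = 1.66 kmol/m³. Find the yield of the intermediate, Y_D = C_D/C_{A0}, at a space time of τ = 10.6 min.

0.0678

Solving the coupled first-order balances gives C_D(τ) = [k₁/(k₂−k₁)]·C_{A0}·(e^(−k₁τ) − e^(−k₂τ)).
e^(−k₁τ) = e^(−0.0631×10.6) = e^(−0.6689) = 0.5123; e^(−k₂τ) = e^(−5.692) = 0.003372.
C_D = 0.0631×1.66/(0.537−0.0631) × (0.5123−0.003372) = 0.2210×0.5089 = 0.1125 kmol/m³.
Y_D = C_D/C_{A0} = 0.1125/1.66 = 0.0678.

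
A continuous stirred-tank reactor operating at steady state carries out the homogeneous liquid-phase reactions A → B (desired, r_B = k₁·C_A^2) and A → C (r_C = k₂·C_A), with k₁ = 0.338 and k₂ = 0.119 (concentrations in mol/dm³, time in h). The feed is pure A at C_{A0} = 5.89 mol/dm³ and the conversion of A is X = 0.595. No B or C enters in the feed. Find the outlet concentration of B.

Exit C_A = C_{A0}(1−X) = 5.89×0.405 = 2.385 mol/dm³.
Rates in a CSTR are evaluated at the outlet concentration: r_B = 0.338×2.385^2 = 1.923, r_C = 0.119×2.385 = 0.2839.
Fraction of consumed A going to B: r_B/(r_B+r_C) = 0.8714.
C_B = 0.8714·C_{A0}·X = 0.8714×5.89×0.595 = 3.05 mol/dm³.

3.05 mol/dm³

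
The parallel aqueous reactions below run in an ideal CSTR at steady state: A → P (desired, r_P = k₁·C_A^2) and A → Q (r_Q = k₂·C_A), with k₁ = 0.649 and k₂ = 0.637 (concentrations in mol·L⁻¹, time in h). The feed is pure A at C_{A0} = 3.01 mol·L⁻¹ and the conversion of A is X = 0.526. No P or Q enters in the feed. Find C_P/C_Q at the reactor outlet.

1.45

Exit C_A = C_{A0}(1−X) = 3.01×0.474 = 1.427 mol·L⁻¹.
In a CSTR the entire volume is at exit conditions, so r_P = 0.649×1.427^2 = 1.321 and r_Q = 0.637×1.427 = 0.9088.
Overall selectivity = C_P/C_Q = r_Pτ/(r_Qτ) = r_P/r_Q = 1.45.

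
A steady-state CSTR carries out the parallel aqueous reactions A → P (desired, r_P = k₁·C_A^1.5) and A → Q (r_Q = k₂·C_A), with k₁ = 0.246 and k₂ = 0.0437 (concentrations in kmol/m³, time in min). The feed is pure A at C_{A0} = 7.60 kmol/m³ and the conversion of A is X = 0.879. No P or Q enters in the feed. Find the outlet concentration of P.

Exit C_A = C_{A0}(1−X) = 7.60×0.121 = 0.9196 kmol/m³.
A CSTR operates uniformly at the exit composition, giving r_P = 0.2169 and r_Q = 0.04019 (each k·C_A^n at C_A = 0.9196).
Fraction of consumed A going to P: r_P/(r_P+r_Q) = 0.8437.
C_P = 0.8437·C_{A0}·X = 0.8437×7.60×0.879 = 5.64 kmol/m³.

5.64 kmol/m³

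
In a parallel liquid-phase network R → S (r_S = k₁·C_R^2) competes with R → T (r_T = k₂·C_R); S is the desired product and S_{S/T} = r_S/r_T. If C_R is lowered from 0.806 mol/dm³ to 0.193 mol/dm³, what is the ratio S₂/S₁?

S_{S/T} = (k₁/k₂)·C_R, so S₂/S₁ = (C_{R,2}/C_{R,1}).
= 0.193/0.806 = 0.239.
Selectivity toward S falls as C_R falls — high-concentration operation is favoured.

0.239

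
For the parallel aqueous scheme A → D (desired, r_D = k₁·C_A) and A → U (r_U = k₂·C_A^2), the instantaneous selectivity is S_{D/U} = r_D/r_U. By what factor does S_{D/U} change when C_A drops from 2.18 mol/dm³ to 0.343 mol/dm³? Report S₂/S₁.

S_{D/U} = (k₁/k₂)·C_A⁻¹, so S₂/S₁ = (C_{A,2}/C_{A,1})⁻¹.
= 2.18/0.343 = 6.36.

6.36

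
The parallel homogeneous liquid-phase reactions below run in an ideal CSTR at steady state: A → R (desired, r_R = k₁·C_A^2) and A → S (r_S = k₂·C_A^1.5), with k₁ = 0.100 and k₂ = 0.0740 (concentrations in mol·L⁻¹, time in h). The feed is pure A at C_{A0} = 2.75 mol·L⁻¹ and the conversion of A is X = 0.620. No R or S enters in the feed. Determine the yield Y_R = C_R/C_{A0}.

0.360

Exit C_A = C_{A0}(1−X) = 2.75×0.380 = 1.045 mol·L⁻¹.
In a CSTR the entire volume is at exit conditions, so r_R = 0.100×1.045^2 = 0.1092 and r_S = 0.0740×1.045^1.5 = 0.07905.
Fraction of consumed A going to R: r_R/(r_R+r_S) = 0.5801.
C_R = 0.5801·C_{A0}·X = 0.5801×2.75×0.620 = 0.989 mol·L⁻¹; Y_R = C_R/C_{A0} = 0.360.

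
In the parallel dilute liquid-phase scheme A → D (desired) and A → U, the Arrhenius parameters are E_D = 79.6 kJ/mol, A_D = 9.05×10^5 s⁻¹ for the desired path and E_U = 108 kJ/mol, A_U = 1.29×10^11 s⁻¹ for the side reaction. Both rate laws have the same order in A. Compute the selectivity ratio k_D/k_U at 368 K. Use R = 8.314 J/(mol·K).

0.0754

Since both paths have the same order in A, the concentration cancels and S_{D/U} = k_D/k_U = (A_D/A_U)·exp[(E_U−E_D)/(RT)].
(E_U−E_D)/(RT) = (108−79.6)×10³/(8.314×368) = 28400/3060 = 9.282.
k_D/k_U = (9.05×10^5/1.29×10^11)·exp(9.282) = 7.016×10^-6 × 10747 = 0.0754.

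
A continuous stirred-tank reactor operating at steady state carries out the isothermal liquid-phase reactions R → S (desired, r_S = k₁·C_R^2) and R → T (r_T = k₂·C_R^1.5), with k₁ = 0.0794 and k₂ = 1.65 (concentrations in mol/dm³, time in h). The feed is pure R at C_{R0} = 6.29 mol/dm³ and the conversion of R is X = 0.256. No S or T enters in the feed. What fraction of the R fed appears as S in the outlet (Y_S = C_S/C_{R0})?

0.0241

Exit C_R = C_{R0}(1−X) = 6.29×0.744 = 4.680 mol/dm³.
A CSTR operates uniformly at the exit composition, giving r_S = 1.739 and r_T = 16.70 (each k·C_R^n at C_R = 4.680).
Fraction of consumed R going to S: r_S/(r_S+r_T) = 0.09428.
C_S = 0.09428·C_{R0}·X = 0.09428×6.29×0.256 = 0.152 mol/dm³; Y_S = C_S/C_{R0} = 0.0241.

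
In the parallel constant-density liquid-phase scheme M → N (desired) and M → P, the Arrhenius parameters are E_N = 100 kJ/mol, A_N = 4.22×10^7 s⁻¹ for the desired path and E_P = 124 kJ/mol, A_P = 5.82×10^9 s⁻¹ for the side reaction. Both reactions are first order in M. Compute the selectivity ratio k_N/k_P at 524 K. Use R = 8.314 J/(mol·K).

1.79

k_N/k_P = (A_N/A_P)·exp[−(E_N−E_P)/(RT)] = (A_N/A_P)·exp[(E_P−E_N)/(RT)].
(E_P−E_N)/(RT) = (124−100)×10³/(8.314×524) = 24000/4357 = 5.509.
k_N/k_P = (4.22×10^7/5.82×10^9)·exp(5.509) = 0.007251 × 246.9 = 1.79.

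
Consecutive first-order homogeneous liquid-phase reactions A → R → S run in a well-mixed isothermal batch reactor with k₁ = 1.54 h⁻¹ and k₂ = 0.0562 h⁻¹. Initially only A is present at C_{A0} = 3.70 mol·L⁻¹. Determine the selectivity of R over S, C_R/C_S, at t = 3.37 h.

6.03

Solving the coupled first-order balances gives C_R(t) = [k₁/(k₂−k₁)]·C_{A0}·(e^(−k₁t) − e^(−k₂t)).
e^(−k₁t) = e^(−1.54×3.37) = e^(−5.190) = 0.005573; e^(−k₂t) = e^(−0.1894) = 0.8275.
C_R = 1.54×3.70/(0.0562−1.54) × (0.005573−0.8275) = (-3.840)×(-0.8219) = 3.156 mol·L⁻¹.
C_A = C_{A0}e^(−k₁t) = 0.02062 mol·L⁻¹, so C_S = C_{A0}−C_A−C_R = 0.5232 mol·L⁻¹; C_R/C_S = 6.03.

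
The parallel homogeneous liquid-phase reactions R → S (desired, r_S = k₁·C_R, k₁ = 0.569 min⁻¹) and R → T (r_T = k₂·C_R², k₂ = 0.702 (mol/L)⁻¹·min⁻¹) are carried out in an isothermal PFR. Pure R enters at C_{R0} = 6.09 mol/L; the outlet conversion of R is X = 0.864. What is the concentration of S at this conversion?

C_R = C_{R0}(1−X) = 0.8282 mol/L.
Along a PFR/batch, dC_S/dC_R = −r_S/(r_S+r_T) = −k₁/(k₁+k₂·C_R).
Integrating from C_{R0} to C_R: C_S = (0.569/0.702)·ln[(0.569+0.702·6.09)/(0.569+0.702·0.828)] = 0.8105·ln(4.844/1.150) = 1.165 mol/L.

1.17 mol/L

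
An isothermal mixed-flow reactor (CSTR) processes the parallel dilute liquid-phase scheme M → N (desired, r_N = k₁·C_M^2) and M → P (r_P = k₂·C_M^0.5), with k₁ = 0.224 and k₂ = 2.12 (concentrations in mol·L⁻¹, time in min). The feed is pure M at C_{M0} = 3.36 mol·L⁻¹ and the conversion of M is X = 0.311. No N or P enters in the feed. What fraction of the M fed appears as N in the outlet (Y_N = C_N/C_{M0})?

Exit C_M = C_{M0}(1−X) = 3.36×0.689 = 2.315 mol·L⁻¹.
In a CSTR the entire volume is at exit conditions, so r_N = 0.224×2.315^2 = 1.201 and r_P = 2.12×2.315^0.5 = 3.226.
Fraction of consumed M going to N: r_N/(r_N+r_P) = 0.2712.
C_N = 0.2712·C_{M0}·X = 0.2712×3.36×0.311 = 0.283 mol·L⁻¹; Y_N = C_N/C_{M0} = 0.0844.

0.0844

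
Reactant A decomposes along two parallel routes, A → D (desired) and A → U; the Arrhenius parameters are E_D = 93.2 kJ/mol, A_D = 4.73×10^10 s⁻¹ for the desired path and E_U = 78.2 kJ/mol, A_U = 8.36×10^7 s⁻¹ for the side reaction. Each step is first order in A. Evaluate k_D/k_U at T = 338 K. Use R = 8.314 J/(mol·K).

2.72

Since both paths have the same order in A, the concentration cancels and S_{D/U} = k_D/k_U = (A_D/A_U)·exp[(E_U−E_D)/(RT)].
(E_U−E_D)/(RT) = (78.2−93.2)×10³/(8.314×338) = -15000/2810 = -5.338.
k_D/k_U = (4.73×10^10/8.36×10^7)·exp(-5.338) = 565.8 × 0.004806 = 2.72.
Since E_D > E_U, raising the temperature improves selectivity toward D.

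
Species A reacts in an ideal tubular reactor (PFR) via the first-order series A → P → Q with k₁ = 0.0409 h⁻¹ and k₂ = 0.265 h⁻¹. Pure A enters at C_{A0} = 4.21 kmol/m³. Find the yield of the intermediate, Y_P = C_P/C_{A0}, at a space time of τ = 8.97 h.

The intermediate concentration in a first-order A→B→C sequence is C_P = k₁C_{A0}(e^(−k₁τ) − e^(−k₂τ))/(k₂−k₁).
e^(−k₁τ) = e^(−0.0409×8.97) = e^(−0.3669) = 0.6929; e^(−k₂τ) = e^(−2.377) = 0.09282.
C_P = 0.0409×4.21/(0.265−0.0409) × (0.6929−0.09282) = 0.7684×0.6001 = 0.4611 kmol/m³.
Y_P = C_P/C_{A0} = 0.4611/4.21 = 0.110.

0.110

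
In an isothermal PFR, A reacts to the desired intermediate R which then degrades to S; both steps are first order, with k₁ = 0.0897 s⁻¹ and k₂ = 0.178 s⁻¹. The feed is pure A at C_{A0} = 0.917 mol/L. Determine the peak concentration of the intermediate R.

0.230 mol/L

At the optimum, C_{R,max}/C_{A0} = (k₁/k₂)^[k₂/(k₂−k₁)].
= (0.0897/0.178)^(0.178/(0.178−0.0897)) = (0.5039)^(2.016) = 0.2512.
C_{R,max} = 0.2512×0.917 = 0.230 mol/L.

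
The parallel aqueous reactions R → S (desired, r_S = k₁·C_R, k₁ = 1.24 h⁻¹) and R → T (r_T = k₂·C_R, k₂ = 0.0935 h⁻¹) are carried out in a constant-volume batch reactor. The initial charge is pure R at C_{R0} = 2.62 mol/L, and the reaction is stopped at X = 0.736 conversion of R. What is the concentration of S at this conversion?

C_R = C_{R0}(1−X) = 0.6917 mol/L.
Both paths are first order in R, so the instantaneous fraction to S is constant: dC_S/d(−C_R) = k₁/(k₁+k₂) = 0.9299.
C_S = 0.9299·(C_{R0}−C_R) = 0.9299×1.928 = 1.79 mol/L.

1.79 mol/L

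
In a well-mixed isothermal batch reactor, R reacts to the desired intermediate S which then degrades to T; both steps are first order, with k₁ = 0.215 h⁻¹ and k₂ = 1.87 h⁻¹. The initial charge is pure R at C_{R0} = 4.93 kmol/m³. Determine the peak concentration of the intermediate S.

At the optimum, C_{S,max}/C_{R0} = (k₁/k₂)^[k₂/(k₂−k₁)].
= (0.215/1.87)^(1.87/(1.87−0.215)) = (0.1150)^(1.130) = 0.08681.
C_{S,max} = 0.08681×4.93 = 0.428 kmol/m³.

0.428 kmol/m³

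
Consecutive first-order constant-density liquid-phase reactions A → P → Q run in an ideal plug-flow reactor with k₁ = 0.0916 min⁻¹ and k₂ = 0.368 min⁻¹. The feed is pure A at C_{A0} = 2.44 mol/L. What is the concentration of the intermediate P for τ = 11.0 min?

0.281 mol/L

Solving the coupled first-order balances gives C_P(τ) = [k₁/(k₂−k₁)]·C_{A0}·(e^(−k₁τ) − e^(−k₂τ)).
e^(−k₁τ) = e^(−0.0916×11.0) = e^(−1.008) = 0.3651; e^(−k₂τ) = e^(−4.048) = 0.01746.
C_P = 0.0916×2.44/(0.368−0.0916) × (0.3651−0.01746) = 0.8086×0.3476 = 0.2811 mol/L.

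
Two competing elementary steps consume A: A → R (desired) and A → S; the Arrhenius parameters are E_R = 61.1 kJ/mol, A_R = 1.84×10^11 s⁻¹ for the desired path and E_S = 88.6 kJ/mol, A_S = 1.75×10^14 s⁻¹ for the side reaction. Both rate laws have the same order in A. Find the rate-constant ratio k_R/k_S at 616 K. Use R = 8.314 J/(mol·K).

0.226

k_R/k_S = (A_R/A_S)·exp[−(E_R−E_S)/(RT)] = (A_R/A_S)·exp[(E_S−E_R)/(RT)].
(E_S−E_R)/(RT) = (88.6−61.1)×10³/(8.314×616) = 27500/5121 = 5.370.
k_R/k_S = (1.84×10^11/1.75×10^14)·exp(5.370) = 0.001051 × 214.8 = 0.226.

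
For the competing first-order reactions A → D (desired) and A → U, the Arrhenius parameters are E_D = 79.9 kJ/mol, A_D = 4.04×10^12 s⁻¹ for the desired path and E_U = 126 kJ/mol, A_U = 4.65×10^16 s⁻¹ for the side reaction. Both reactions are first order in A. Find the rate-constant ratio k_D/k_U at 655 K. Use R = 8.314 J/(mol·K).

0.412

With equal orders, S_{D/U} = k_D/k_U = (A_D/A_U)·exp[(E_U−E_D)/(RT)].
(E_U−E_D)/(RT) = (126−79.9)×10³/(8.314×655) = 46100/5446 = 8.465.
k_D/k_U = (4.04×10^12/4.65×10^16)·exp(8.465) = 8.688×10^-5 × 4748 = 0.412.
Since E_D < E_U, lowering the temperature improves selectivity toward D.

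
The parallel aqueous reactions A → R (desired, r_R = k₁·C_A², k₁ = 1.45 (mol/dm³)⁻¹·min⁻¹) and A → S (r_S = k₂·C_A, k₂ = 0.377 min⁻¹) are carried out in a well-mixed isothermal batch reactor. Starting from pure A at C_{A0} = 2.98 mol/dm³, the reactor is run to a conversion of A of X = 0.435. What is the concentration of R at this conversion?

1.16 mol/dm³

C_A = C_{A0}(1−X) = 1.684 mol/dm³.
Along a PFR/batch, dC_S/dC_A = −r_S/(r_R+r_S) = −k₂/(k₂+k₁·C_A).
Integrating from C_{A0} to C_A: C_S = (0.377/1.45)·ln[(0.377+1.45·2.98)/(0.377+1.45·1.68)] = 0.2600·ln(4.698/2.818) = 0.1329 mol/dm³.
Then C_R = (C_{A0}−C_A) − C_S = 1.296 − 0.1329 = 1.163 mol/dm³.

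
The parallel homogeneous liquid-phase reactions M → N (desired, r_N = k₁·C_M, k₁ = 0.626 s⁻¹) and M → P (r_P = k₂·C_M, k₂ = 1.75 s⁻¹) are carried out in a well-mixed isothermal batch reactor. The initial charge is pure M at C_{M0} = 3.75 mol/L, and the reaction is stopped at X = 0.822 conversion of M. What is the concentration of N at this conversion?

C_M = C_{M0}(1−X) = 0.6675 mol/L.
Both paths are first order in M, so the instantaneous fraction to N is constant: dC_N/d(−C_M) = k₁/(k₁+k₂) = 0.2635.
C_N = 0.2635·(C_{M0}−C_M) = 0.2635×3.082 = 0.812 mol/L.

0.812 mol/L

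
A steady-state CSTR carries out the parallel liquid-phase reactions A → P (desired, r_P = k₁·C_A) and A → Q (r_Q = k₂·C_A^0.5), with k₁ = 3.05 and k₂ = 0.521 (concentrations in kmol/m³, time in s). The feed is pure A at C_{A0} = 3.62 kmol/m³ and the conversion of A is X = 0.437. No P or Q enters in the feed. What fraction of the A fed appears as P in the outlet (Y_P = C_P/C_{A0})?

Exit C_A = C_{A0}(1−X) = 3.62×0.563 = 2.038 kmol/m³.
A CSTR operates uniformly at the exit composition, giving r_P = 6.216 and r_Q = 0.7438 (each k·C_A^n at C_A = 2.038).
Fraction of consumed A going to P: r_P/(r_P+r_Q) = 0.8931.
C_P = 0.8931·C_{A0}·X = 0.8931×3.62×0.437 = 1.41 kmol/m³; Y_P = C_P/C_{A0} = 0.390.

0.390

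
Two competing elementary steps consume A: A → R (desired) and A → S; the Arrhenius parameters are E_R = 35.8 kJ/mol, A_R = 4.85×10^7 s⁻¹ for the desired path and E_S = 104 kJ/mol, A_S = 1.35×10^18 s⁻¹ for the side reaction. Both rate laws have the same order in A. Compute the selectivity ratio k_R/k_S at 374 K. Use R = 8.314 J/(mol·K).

k_R/k_S = (A_R/A_S)·exp[−(E_R−E_S)/(RT)] = (A_R/A_S)·exp[(E_S−E_R)/(RT)].
(E_S−E_R)/(RT) = (104−35.8)×10³/(8.314×374) = 68200/3109 = 21.93.
k_R/k_S = (4.85×10^7/1.35×10^18)·exp(21.93) = 3.593×10^-11 × 3.353×10^9 = 0.120.

0.120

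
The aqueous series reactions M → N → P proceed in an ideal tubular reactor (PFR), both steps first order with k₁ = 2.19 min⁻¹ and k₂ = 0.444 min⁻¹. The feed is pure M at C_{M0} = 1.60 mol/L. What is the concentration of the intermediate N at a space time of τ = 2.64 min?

0.615 mol/L

Solving the coupled first-order balances gives C_N(τ) = [k₁/(k₂−k₁)]·C_{M0}·(e^(−k₁τ) − e^(−k₂τ)).
e^(−k₁τ) = e^(−2.19×2.64) = e^(−5.782) = 0.003084; e^(−k₂τ) = e^(−1.172) = 0.3097.
C_N = 2.19×1.60/(0.444−2.19) × (0.003084−0.3097) = (-2.007)×(-0.3066) = 0.6153 mol/L.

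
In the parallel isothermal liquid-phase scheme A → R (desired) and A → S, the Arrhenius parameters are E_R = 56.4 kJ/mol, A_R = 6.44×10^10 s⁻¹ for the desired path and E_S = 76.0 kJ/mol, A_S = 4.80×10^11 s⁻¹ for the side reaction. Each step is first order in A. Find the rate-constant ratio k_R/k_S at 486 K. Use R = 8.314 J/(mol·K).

With equal orders, S_{R/S} = k_R/k_S = (A_R/A_S)·exp[(E_S−E_R)/(RT)].
(E_S−E_R)/(RT) = (76.0−56.4)×10³/(8.314×486) = 19600/4041 = 4.851.
k_R/k_S = (6.44×10^10/4.80×10^11)·exp(4.851) = 0.1342 × 127.8 = 17.2.
Since E_R < E_S, lowering the temperature improves selectivity toward R.

17.2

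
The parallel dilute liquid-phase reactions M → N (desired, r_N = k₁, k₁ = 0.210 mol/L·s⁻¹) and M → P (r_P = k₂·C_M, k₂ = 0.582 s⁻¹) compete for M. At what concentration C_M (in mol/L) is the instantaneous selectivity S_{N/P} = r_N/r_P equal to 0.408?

S_{N/P} = (k₁/k₂)·C_M⁻¹ ⇒ C_M = (S·k₂/k₁)^(-1).
= (0.408×0.582/0.210)^(-1) = (1.131)^(-1) = 0.884 mol/L.

0.884 mol/L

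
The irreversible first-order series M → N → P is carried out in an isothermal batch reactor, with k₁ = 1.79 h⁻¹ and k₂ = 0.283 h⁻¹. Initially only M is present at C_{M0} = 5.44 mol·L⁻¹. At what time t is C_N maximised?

Setting dC_N/dt = 0 gives t_opt = ln(k₂/k₁)/(k₂−k₁).
= ln(0.283/1.79)/(0.283−1.79) = ln(0.1581)/-1.507 = -1.845/-1.507 = 1.22 h.

1.22 h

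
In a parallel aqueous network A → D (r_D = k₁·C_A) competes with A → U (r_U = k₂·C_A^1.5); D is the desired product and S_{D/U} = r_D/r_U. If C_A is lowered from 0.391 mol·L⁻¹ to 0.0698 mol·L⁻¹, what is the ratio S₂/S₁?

S_{D/U} = (k₁/k₂)·C_A^-0.5, so S₂/S₁ = (C_{A,2}/C_{A,1})^-0.5.
= (0.0698/0.391)^(-0.5) = (0.1785)^(-0.5) = 2.37.

2.37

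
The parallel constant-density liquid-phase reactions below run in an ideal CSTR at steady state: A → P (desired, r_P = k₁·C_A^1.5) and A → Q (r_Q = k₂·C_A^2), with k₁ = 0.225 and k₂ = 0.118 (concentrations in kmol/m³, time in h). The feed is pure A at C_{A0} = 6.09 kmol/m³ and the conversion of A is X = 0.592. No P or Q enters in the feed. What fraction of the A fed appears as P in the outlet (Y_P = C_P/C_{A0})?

Exit C_A = C_{A0}(1−X) = 6.09×0.408 = 2.485 kmol/m³.
In a CSTR the entire volume is at exit conditions, so r_P = 0.225×2.485^1.5 = 0.8812 and r_Q = 0.118×2.485^2 = 0.7285.
Fraction of consumed A going to P: r_P/(r_P+r_Q) = 0.5474.
C_P = 0.5474·C_{A0}·X = 0.5474×6.09×0.592 = 1.97 kmol/m³; Y_P = C_P/C_{A0} = 0.324.

0.324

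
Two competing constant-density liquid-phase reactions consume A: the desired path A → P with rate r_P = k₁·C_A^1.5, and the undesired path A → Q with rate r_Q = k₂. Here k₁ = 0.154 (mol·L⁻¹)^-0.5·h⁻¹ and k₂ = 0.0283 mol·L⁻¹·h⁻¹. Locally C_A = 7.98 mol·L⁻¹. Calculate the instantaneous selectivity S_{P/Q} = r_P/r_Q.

S_{P/Q} = r_P/r_Q = (k₁·C_A^1.5)/(k₂) = (k₁/k₂)·C_A^1.5.
= (0.154×7.980^1.5) / (0.0283) = 3.472/0.02830 = 123.
Since the desired path is higher order in A, keeping C_A high (PFR or concentrated feed) favours P.

123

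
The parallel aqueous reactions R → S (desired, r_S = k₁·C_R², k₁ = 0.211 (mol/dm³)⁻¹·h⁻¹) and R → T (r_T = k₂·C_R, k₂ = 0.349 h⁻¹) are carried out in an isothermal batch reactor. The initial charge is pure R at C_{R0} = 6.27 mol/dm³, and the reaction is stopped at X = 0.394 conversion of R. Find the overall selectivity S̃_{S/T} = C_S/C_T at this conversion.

C_R = C_{R0}(1−X) = 3.800 mol/dm³.
Along a PFR/batch, dC_T/dC_R = −r_T/(r_S+r_T) = −k₂/(k₂+k₁·C_R).
Integrating from C_{R0} to C_R: C_T = (0.349/0.211)·ln[(0.349+0.211·6.27)/(0.349+0.211·3.80)] = 1.654·ln(1.672/1.151) = 0.6180 mol/dm³.
Then C_S = (C_{R0}−C_R) − C_T = 2.470 − 0.6180 = 1.852 mol/dm³.
S̃_{S/T} = C_S/C_T = 1.852/0.6180 = 3.00.

3.00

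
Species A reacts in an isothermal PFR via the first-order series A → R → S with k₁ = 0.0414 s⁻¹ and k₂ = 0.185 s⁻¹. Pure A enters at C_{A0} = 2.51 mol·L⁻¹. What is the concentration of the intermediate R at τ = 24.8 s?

The intermediate concentration in a first-order A→B→C sequence is C_R = k₁C_{A0}(e^(−k₁τ) − e^(−k₂τ))/(k₂−k₁).
e^(−k₁τ) = e^(−0.0414×24.8) = e^(−1.027) = 0.3582; e^(−k₂τ) = e^(−4.588) = 0.01017.
C_R = 0.0414×2.51/(0.185−0.0414) × (0.3582−0.01017) = 0.7236×0.3480 = 0.2518 mol·L⁻¹.

0.252 mol·L⁻¹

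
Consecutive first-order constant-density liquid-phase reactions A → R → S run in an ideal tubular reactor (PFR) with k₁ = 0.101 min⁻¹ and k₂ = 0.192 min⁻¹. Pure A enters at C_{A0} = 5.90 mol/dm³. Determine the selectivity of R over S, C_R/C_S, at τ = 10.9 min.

0.534

For first-order series with pure A initially, C_R(τ) = k₁C_{A0}/(k₂−k₁)·(e^(−k₁τ) − e^(−k₂τ)).
e^(−k₁τ) = e^(−0.101×10.9) = e^(−1.101) = 0.3326; e^(−k₂τ) = e^(−2.093) = 0.1233.
C_R = 0.101×5.90/(0.192−0.101) × (0.3326−0.1233) = 6.548×0.2092 = 1.370 mol/dm³.
C_A = C_{A0}e^(−k₁τ) = 1.962 mol/dm³, so C_S = C_{A0}−C_A−C_R = 2.568 mol/dm³; C_R/C_S = 0.534.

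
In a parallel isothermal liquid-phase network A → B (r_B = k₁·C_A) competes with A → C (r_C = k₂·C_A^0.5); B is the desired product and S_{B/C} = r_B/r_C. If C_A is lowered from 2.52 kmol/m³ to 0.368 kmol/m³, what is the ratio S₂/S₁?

0.382

S_{B/C} = (k₁/k₂)·C_A^0.5, so S₂/S₁ = (C_{A,2}/C_{A,1})^0.5.
= (0.368/2.52)^0.5 = (0.1460)^0.5 = 0.382.
Selectivity toward B falls as C_A falls — high-concentration operation is favoured.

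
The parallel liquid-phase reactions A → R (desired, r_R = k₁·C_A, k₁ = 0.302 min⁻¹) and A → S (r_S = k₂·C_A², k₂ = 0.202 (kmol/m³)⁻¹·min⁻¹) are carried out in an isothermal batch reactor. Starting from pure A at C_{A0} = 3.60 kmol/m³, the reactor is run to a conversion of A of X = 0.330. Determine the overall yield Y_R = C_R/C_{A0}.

0.110

C_A = C_{A0}(1−X) = 2.412 kmol/m³.
Along a PFR/batch, dC_R/dC_A = −r_R/(r_R+r_S) = −k₁/(k₁+k₂·C_A).
Integrating from C_{A0} to C_A: C_R = (0.302/0.202)·ln[(0.302+0.202·3.60)/(0.302+0.202·2.41)] = 1.495·ln(1.029/0.7892) = 0.3969 kmol/m³.
Y_R = C_R/C_{A0} = 0.3969/3.60 = 0.110.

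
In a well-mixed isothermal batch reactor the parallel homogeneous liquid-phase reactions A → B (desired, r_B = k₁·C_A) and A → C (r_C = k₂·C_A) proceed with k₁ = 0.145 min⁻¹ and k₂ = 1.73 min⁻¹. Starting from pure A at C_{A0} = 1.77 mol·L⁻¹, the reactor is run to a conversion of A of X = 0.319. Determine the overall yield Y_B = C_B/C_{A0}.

0.0247

C_A = C_{A0}(1−X) = 1.205 mol·L⁻¹.
Both paths are first order in A, so the instantaneous fraction to B is constant: dC_B/d(−C_A) = k₁/(k₁+k₂) = 0.07733.
C_B = 0.07733·(C_{A0}−C_A) = 0.07733×0.5646 = 0.0437 mol·L⁻¹.
Y_B = C_B/C_{A0} = 0.04366/1.77 = 0.0247.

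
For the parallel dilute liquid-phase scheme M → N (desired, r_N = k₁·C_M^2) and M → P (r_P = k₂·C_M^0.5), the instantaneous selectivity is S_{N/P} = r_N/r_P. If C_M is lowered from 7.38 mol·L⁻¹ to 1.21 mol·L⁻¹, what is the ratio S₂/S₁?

0.0664

S_{N/P} = (k₁/k₂)·C_M^1.5, so S₂/S₁ = (C_{M,2}/C_{M,1})^1.5.
= (1.21/7.38)^1.5 = (0.1640)^1.5 = 0.0664.
Selectivity toward N falls as C_M falls — high-concentration operation is favoured.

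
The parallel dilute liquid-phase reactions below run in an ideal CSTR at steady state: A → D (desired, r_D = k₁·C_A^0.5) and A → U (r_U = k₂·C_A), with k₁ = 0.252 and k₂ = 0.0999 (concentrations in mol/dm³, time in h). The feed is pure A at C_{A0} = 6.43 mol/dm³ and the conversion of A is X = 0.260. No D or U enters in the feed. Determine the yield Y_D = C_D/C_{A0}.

Exit C_A = C_{A0}(1−X) = 6.43×0.740 = 4.758 mol/dm³.
A CSTR operates uniformly at the exit composition, giving r_D = 0.5497 and r_U = 0.4753 (each k·C_A^n at C_A = 4.758).
Fraction of consumed A going to D: r_D/(r_D+r_U) = 0.5363.
C_D = 0.5363·C_{A0}·X = 0.5363×6.43×0.260 = 0.897 mol/dm³; Y_D = C_D/C_{A0} = 0.139.

0.139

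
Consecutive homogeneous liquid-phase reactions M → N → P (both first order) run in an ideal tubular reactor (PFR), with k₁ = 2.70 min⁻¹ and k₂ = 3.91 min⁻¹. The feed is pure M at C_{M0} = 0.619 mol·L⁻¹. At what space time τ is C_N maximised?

The intermediate peaks when r₁ = r₂, i.e. k₁e^(−k₁τ) = k₂e^(−k₂τ), giving τ_opt = ln(k₂/k₁)/(k₂−k₁).
= ln(3.91/2.70)/(3.91−2.70) = ln(1.448)/1.210 = 0.3703/1.210 = 0.306 min.

0.306 min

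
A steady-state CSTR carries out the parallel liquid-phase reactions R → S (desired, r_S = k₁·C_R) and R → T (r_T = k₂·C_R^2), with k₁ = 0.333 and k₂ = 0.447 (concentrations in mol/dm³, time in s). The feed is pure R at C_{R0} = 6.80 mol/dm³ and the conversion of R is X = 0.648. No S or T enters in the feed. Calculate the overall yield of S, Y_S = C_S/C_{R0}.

Exit C_R = C_{R0}(1−X) = 6.80×0.352 = 2.394 mol/dm³.
A CSTR operates uniformly at the exit composition, giving r_S = 0.7971 and r_T = 2.561 (each k·C_R^n at C_R = 2.394).
Fraction of consumed R going to S: r_S/(r_S+r_T) = 0.2374.
C_S = 0.2374·C_{R0}·X = 0.2374×6.80×0.648 = 1.05 mol/dm³; Y_S = C_S/C_{R0} = 0.154.

0.154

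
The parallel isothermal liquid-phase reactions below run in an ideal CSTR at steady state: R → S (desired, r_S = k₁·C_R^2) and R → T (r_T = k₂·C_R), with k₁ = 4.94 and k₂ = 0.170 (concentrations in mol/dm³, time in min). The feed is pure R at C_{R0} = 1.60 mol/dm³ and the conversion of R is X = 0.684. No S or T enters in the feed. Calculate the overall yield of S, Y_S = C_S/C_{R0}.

0.640

Exit C_R = C_{R0}(1−X) = 1.60×0.316 = 0.5056 mol/dm³.
A CSTR operates uniformly at the exit composition, giving r_S = 1.263 and r_T = 0.08595 (each k·C_R^n at C_R = 0.5056).
Fraction of consumed R going to S: r_S/(r_S+r_T) = 0.9363.
C_S = 0.9363·C_{R0}·X = 0.9363×1.60×0.684 = 1.02 mol/dm³; Y_S = C_S/C_{R0} = 0.640.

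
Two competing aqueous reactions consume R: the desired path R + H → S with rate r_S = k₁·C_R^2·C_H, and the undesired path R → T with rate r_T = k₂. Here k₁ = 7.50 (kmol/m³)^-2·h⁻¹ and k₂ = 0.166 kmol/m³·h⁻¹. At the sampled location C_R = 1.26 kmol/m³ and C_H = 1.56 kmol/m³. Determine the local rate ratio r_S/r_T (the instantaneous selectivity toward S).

S_{S/T} = r_S/r_T = (k₁·C_R^2·C_H)/(k₂) = (k₁/k₂)·C_R^2·C_H.
= (7.50×1.260^2×1.560) / (0.166) = 18.57/0.1660 = 112.
Since the desired path is higher order in R, keeping C_R high (PFR or concentrated feed) favours S.

112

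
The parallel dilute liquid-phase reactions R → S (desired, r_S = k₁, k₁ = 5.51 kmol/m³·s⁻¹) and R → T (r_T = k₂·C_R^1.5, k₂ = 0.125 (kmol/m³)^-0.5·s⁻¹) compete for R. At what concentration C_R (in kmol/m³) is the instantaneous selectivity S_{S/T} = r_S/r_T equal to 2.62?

S_{S/T} = (k₁/k₂)·C_R^-1.5 ⇒ C_R = (S·k₂/k₁)^(1/(-1.5)).
= (2.62×0.125/5.51)^(-0.6667) = (0.05944)^(-0.6667) = 6.57 kmol/m³.

6.57 kmol/m³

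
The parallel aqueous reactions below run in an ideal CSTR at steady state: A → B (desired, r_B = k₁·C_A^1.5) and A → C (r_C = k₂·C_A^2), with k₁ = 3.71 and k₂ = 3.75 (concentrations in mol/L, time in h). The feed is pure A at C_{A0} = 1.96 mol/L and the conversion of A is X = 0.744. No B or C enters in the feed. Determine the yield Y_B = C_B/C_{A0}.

Exit C_A = C_{A0}(1−X) = 1.96×0.256 = 0.5018 mol/L.
A CSTR operates uniformly at the exit composition, giving r_B = 1.319 and r_C = 0.9441 (each k·C_A^n at C_A = 0.5018).
Fraction of consumed A going to B: r_B/(r_B+r_C) = 0.5828.
C_B = 0.5828·C_{A0}·X = 0.5828×1.96×0.744 = 0.850 mol/L; Y_B = C_B/C_{A0} = 0.434.

0.434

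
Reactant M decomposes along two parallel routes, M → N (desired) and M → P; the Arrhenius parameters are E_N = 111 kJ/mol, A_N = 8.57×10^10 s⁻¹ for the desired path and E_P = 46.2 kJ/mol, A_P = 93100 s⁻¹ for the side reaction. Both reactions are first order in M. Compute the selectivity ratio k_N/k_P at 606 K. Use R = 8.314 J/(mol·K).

Since both paths have the same order in M, the concentration cancels and S_{N/P} = k_N/k_P = (A_N/A_P)·exp[(E_P−E_N)/(RT)].
(E_P−E_N)/(RT) = (46.2−111)×10³/(8.314×606) = -64800/5038 = -12.86.
k_N/k_P = (8.57×10^10/93100)·exp(-12.86) = 9.205×10^5 × 2.596×10^-6 = 2.39.
Since E_N > E_P, raising the temperature improves selectivity toward N.

2.39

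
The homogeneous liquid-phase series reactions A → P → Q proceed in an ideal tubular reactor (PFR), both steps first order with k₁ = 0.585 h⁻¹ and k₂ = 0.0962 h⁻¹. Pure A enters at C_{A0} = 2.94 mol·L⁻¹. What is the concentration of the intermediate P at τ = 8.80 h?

Solving the coupled first-order balances gives C_P(τ) = [k₁/(k₂−k₁)]·C_{A0}·(e^(−k₁τ) − e^(−k₂τ)).
e^(−k₁τ) = e^(−0.585×8.80) = e^(−5.148) = 0.005811; e^(−k₂τ) = e^(−0.8466) = 0.4289.
C_P = 0.585×2.94/(0.0962−0.585) × (0.005811−0.4289) = (-3.519)×(-0.4231) = 1.489 mol·L⁻¹.

1.49 mol·L⁻¹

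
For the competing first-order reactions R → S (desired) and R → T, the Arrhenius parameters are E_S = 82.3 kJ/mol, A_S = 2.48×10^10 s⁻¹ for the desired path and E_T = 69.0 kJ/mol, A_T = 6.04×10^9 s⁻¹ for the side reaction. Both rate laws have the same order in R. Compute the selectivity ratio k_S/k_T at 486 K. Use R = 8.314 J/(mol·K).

0.153

k_S/k_T = (A_S/A_T)·exp[−(E_S−E_T)/(RT)] = (A_S/A_T)·exp[(E_T−E_S)/(RT)].
(E_T−E_S)/(RT) = (69.0−82.3)×10³/(8.314×486) = -13300/4041 = -3.292.
k_S/k_T = (2.48×10^10/6.04×10^9)·exp(-3.292) = 4.106 × 0.03719 = 0.153.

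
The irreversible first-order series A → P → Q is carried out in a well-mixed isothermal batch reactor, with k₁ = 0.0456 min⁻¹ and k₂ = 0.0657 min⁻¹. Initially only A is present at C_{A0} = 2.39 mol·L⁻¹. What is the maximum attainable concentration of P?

At the optimum, C_{P,max}/C_{A0} = (k₁/k₂)^[k₂/(k₂−k₁)].
= (0.0456/0.0657)^(0.0657/(0.0657−0.0456)) = (0.6941)^(3.269) = 0.3031.
C_{P,max} = 0.3031×2.39 = 0.724 mol·L⁻¹.

0.724 mol·L⁻¹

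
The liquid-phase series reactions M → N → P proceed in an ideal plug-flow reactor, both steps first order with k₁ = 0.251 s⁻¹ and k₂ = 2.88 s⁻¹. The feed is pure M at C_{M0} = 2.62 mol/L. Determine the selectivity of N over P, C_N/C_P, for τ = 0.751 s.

For first-order series with pure M initially, C_N(τ) = k₁C_{M0}/(k₂−k₁)·(e^(−k₁τ) − e^(−k₂τ)).
e^(−k₁τ) = e^(−0.251×0.751) = e^(−0.1885) = 0.8282; e^(−k₂τ) = e^(−2.163) = 0.1150.
C_N = 0.251×2.62/(2.88−0.251) × (0.8282−0.1150) = 0.2501×0.7132 = 0.1784 mol/L.
C_M = C_{M0}e^(−k₁τ) = 2.170 mol/L, so C_P = C_{M0}−C_M−C_N = 0.2717 mol/L; C_N/C_P = 0.657.

0.657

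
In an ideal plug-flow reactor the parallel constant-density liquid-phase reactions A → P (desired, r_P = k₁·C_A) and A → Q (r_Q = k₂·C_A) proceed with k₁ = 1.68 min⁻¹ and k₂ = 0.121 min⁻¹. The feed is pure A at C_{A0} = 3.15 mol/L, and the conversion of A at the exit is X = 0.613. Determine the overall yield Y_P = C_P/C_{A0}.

C_A = C_{A0}(1−X) = 1.219 mol/L.
Both paths are first order in A, so the instantaneous fraction to P is constant: dC_P/d(−C_A) = k₁/(k₁+k₂) = 0.9328.
C_P = 0.9328·(C_{A0}−C_A) = 0.9328×1.931 = 1.80 mol/L.
Y_P = C_P/C_{A0} = 1.801/3.15 = 0.572.

0.572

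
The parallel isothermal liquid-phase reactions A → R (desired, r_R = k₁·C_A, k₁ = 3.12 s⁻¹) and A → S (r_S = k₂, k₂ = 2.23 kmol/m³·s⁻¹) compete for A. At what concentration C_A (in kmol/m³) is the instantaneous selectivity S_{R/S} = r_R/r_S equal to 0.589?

0.421 kmol/m³

S_{R/S} = (k₁/k₂)·C_A ⇒ C_A = S·k₂/k₁.
= 0.589×2.23/3.12 = 0.421 kmol/m³.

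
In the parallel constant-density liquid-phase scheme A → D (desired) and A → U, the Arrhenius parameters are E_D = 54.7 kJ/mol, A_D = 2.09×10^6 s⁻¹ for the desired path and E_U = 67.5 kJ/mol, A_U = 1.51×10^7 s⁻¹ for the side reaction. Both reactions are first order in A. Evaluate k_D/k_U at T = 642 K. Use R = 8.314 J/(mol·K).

1.52

With equal orders, S_{D/U} = k_D/k_U = (A_D/A_U)·exp[(E_U−E_D)/(RT)].
(E_U−E_D)/(RT) = (67.5−54.7)×10³/(8.314×642) = 12800/5338 = 2.398.
k_D/k_U = (2.09×10^6/1.51×10^7)·exp(2.398) = 0.1384 × 11.00 = 1.52.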